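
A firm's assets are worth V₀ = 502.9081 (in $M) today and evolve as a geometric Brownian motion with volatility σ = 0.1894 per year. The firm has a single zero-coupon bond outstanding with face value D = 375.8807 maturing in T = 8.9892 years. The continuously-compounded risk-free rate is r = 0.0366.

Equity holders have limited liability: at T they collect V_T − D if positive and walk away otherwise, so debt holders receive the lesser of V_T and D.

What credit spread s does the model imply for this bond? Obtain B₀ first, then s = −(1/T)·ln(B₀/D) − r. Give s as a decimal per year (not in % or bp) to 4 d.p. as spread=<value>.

spread=0.0060

d₁ = [ln(V₀/D) + (r + σ²/2)T] / (σ√T)
   = [ln(502.9081/375.8807) + (0.0366 + 0.5·0.1894²)·8.9892] / (0.1894·√8.9892)
   = [0.291136 + 0.490237] / 0.567859 = 1.375997
d₂ = d₁ − σ√T = 1.375997 − 0.567859 = 0.808138
N(d₁) = 0.915589,  N(d₂) = 0.790494,  e^(−rT) = 0.719640
E₀ = V₀·N(d₁) − D·e^(−rT)·N(d₂)
   = 502.9081·0.915589 − 375.8807·0.719640·0.790494 = 246.629310
B₀ = V₀ − E₀ = 502.9081 − 246.629310 = 256.278790
spread = −(1/T)·ln(B₀/D) − r = −(1/8.9892)·ln(256.278790/375.8807) − 0.0366 = 0.00600734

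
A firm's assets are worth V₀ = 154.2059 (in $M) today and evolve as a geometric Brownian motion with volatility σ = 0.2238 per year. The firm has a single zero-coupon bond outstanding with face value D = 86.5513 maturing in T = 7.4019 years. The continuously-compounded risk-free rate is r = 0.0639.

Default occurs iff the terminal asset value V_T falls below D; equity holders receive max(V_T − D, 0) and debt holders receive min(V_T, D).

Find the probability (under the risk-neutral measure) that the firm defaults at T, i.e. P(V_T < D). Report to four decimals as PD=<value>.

PD=0.0777

d₁ = [ln(V₀/D) + (r + σ²/2)T] / (σ√T)
   = [ln(154.2059/86.5513) + (0.0639 + 0.5·0.2238²)·7.4019] / (0.2238·√7.4019)
   = [0.577551 + 0.658349] / 0.608880 = 2.029793
d₂ = d₁ − σ√T = 2.029793 − 0.608880 = 1.420913
risk-neutral PD = N(−d₂) = N(-1.420913) = 0.077671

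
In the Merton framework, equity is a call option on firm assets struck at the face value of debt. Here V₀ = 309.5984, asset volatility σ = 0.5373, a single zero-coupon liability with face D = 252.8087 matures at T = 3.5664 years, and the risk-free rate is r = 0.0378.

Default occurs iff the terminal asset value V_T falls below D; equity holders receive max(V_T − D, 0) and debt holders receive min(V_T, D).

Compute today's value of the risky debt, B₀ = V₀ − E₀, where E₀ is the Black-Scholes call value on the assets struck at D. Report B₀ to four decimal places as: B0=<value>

B0=157.2045

d₁ = [ln(V₀/D) + (r + σ²/2)T] / (σ√T)
   = [ln(309.5984/252.8087) + (0.0378 + 0.5·0.5373²)·3.5664] / (0.5373·√3.5664)
   = [0.202643 + 0.649604] / 1.014686 = 0.839912
d₂ = d₁ − σ√T = 0.839912 − 1.014686 = -0.174775
N(d₁) = 0.799521,  N(d₂) = 0.430628,  e^(−rT) = 0.873882
E₀ = V₀·N(d₁) − D·e^(−rT)·N(d₂)
   = 309.5984·0.799521 − 252.8087·0.873882·0.430628 = 152.393890
B₀ = V₀ − E₀ = 309.5984 − 152.393890 = 157.204510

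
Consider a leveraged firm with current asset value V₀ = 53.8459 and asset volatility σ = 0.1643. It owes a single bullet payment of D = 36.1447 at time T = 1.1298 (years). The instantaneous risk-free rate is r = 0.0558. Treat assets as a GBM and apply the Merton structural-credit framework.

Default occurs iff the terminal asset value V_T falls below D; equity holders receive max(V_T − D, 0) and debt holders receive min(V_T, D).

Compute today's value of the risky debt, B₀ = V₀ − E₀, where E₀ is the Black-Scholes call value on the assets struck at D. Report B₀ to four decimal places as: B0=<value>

B0=33.9269

d₁ = [ln(V₀/D) + (r + σ²/2)T] / (σ√T)
   = [ln(53.8459/36.1447) + (0.0558 + 0.5·0.1643²)·1.1298] / (0.1643·√1.1298)
   = [0.398596 + 0.078292] / 0.174638 = 2.730725
d₂ = d₁ − σ√T = 2.730725 − 0.174638 = 2.556087
N(d₁) = 0.996840,  N(d₂) = 0.994707,  e^(−rT) = 0.938903
E₀ = V₀·N(d₁) − D·e^(−rT)·N(d₂)
   = 53.8459·0.996840 − 36.1447·0.938903·0.994707 = 19.919003
B₀ = V₀ − E₀ = 53.8459 − 19.919003 = 33.926897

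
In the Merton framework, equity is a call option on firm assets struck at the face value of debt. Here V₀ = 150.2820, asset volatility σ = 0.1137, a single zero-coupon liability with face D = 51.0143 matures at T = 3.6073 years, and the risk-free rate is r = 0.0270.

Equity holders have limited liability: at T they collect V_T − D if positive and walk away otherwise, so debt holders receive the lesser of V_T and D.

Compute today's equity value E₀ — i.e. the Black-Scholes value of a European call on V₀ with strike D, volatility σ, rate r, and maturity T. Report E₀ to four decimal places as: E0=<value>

E0=104.0020

d₁ = [ln(V₀/D) + (r + σ²/2)T] / (σ√T)
   = [ln(150.2820/51.0143) + (0.0270 + 0.5·0.1137²)·3.6073] / (0.1137·√3.6073)
   = [1.080408 + 0.120714] / 0.215949 = 5.562057
d₂ = d₁ − σ√T = 5.562057 − 0.215949 = 5.346107
N(d₁) = 1.000000,  N(d₂) = 1.000000,  e^(−rT) = 0.907196
E₀ = V₀·N(d₁) − D·e^(−rT)·N(d₂)
   = 150.2820·1.000000 − 51.0143·0.907196·1.000000 = 104.002047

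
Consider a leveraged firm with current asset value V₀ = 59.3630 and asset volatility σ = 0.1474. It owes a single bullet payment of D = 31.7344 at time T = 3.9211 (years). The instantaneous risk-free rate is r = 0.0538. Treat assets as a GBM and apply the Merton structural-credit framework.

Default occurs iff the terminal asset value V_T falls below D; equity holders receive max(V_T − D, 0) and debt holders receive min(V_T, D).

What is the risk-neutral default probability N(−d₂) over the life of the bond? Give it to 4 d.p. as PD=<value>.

PD=0.0032

d₁ = [ln(V₀/D) + (r + σ²/2)T] / (σ√T)
   = [ln(59.3630/31.7344) + (0.0538 + 0.5·0.1474²)·3.9211] / (0.1474·√3.9211)
   = [0.626270 + 0.253552] / 0.291878 = 3.014346
d₂ = d₁ − σ√T = 3.014346 − 0.291878 = 2.722468
risk-neutral PD = N(−d₂) = N(-2.722468) = 0.003240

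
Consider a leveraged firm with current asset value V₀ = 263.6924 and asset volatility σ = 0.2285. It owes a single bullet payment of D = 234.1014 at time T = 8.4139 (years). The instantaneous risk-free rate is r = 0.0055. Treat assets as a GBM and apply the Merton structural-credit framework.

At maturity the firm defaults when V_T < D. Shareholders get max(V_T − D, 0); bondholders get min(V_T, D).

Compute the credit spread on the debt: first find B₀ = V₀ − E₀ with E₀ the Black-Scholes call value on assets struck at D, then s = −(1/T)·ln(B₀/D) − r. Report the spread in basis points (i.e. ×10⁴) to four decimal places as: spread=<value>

spread=267.4922

d₁ = [ln(V₀/D) + (r + σ²/2)T] / (σ√T)
   = [ln(263.6924/234.1014) + (0.0055 + 0.5·0.2285²)·8.4139] / (0.2285·√8.4139)
   = [0.119029 + 0.265931] / 0.662804 = 0.580805
d₂ = d₁ − σ√T = 0.580805 − 0.662804 = -0.081999
N(d₁) = 0.719314,  N(d₂) = 0.467324,  e^(−rT) = 0.954778
E₀ = V₀·N(d₁) − D·e^(−rT)·N(d₂)
   = 263.6924·0.719314 − 234.1014·0.954778·0.467324 = 85.223813
B₀ = V₀ − E₀ = 263.6924 − 85.223813 = 178.468587
spread = −(1/T)·ln(B₀/D) − r = −(1/8.4139)·ln(178.468587/234.1014) − 0.0055 = 0.02674922
in basis points: 0.02674922 × 10⁴ = 267.4922 bp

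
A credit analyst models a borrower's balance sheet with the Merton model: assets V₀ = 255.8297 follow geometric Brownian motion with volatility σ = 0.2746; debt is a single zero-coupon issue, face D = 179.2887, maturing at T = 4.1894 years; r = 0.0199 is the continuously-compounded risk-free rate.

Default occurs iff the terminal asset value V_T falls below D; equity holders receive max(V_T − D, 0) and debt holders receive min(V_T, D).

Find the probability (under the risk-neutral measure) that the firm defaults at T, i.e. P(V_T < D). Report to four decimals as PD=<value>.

d₁ = [ln(V₀/D) + (r + σ²/2)T] / (σ√T)
   = [ln(255.8297/179.2887) + (0.0199 + 0.5·0.2746²)·4.1894] / (0.2746·√4.1894)
   = [0.355515 + 0.241320] / 0.562052 = 1.061886
d₂ = d₁ − σ√T = 1.061886 − 0.562052 = 0.499834
risk-neutral PD = N(−d₂) = N(-0.499834) = 0.308596

PD=0.3086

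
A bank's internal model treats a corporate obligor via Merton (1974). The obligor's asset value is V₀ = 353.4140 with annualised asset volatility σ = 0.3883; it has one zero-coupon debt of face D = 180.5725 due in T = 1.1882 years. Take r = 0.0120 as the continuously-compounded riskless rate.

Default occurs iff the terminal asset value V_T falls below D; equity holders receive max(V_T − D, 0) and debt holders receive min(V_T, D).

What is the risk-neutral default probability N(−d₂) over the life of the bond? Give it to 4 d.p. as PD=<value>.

PD=0.0795

d₁ = [ln(V₀/D) + (r + σ²/2)T] / (σ√T)
   = [ln(353.4140/180.5725) + (0.0120 + 0.5·0.3883²)·1.1882] / (0.3883·√1.1882)
   = [0.671508 + 0.103835] / 0.423265 = 1.831815
d₂ = d₁ − σ√T = 1.831815 − 0.423265 = 1.408550
risk-neutral PD = N(−d₂) = N(-1.408550) = 0.079484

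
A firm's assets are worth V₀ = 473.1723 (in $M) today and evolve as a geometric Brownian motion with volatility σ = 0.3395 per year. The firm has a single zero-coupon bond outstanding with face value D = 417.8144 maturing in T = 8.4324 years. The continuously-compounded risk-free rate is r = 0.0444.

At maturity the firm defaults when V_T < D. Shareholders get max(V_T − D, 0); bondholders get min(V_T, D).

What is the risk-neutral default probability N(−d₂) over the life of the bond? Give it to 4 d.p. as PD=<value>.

d₁ = [ln(V₀/D) + (r + σ²/2)T] / (σ√T)
   = [ln(473.1723/417.8144) + (0.0444 + 0.5·0.3395²)·8.4324] / (0.3395·√8.4324)
   = [0.124422 + 0.860359] / 0.985860 = 0.998905
d₂ = d₁ − σ√T = 0.998905 − 0.985860 = 0.013045
risk-neutral PD = N(−d₂) = N(-0.013045) = 0.494796

PD=0.4948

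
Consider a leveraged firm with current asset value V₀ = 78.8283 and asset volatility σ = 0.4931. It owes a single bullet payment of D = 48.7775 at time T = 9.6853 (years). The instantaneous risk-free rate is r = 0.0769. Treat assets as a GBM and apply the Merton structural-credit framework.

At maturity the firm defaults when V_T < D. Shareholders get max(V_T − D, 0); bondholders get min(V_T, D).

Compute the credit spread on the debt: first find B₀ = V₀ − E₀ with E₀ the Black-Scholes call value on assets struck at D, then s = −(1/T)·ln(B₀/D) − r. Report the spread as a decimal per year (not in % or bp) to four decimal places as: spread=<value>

spread=0.0350

d₁ = [ln(V₀/D) + (r + σ²/2)T] / (σ√T)
   = [ln(78.8283/48.7775) + (0.0769 + 0.5·0.4931²)·9.6853] / (0.4931·√9.6853)
   = [0.480003 + 1.922278] / 1.534587 = 1.565425
d₂ = d₁ − σ√T = 1.565425 − 1.534587 = 0.030838
N(d₁) = 0.941258,  N(d₂) = 0.512301,  e^(−rT) = 0.474829
E₀ = V₀·N(d₁) − D·e^(−rT)·N(d₂)
   = 78.8283·0.941258 − 48.7775·0.474829·0.512301 = 62.332405
B₀ = V₀ − E₀ = 78.8283 − 62.332405 = 16.495895
spread = −(1/T)·ln(B₀/D) − r = −(1/9.6853)·ln(16.495895/48.7775) − 0.0769 = 0.03503846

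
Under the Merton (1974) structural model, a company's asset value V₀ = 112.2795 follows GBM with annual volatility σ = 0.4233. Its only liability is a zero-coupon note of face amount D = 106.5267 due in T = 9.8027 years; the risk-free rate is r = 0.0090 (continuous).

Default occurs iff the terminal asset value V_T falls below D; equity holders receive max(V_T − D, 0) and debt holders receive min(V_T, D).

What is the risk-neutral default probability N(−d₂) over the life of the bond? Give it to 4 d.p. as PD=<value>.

d₁ = [ln(V₀/D) + (r + σ²/2)T] / (σ√T)
   = [ln(112.2795/106.5267) + (0.0090 + 0.5·0.4233²)·9.8027] / (0.4233·√9.8027)
   = [0.052596 + 0.966462] / 1.325321 = 0.768914
d₂ = d₁ − σ√T = 0.768914 − 1.325321 = -0.556407
risk-neutral PD = N(−d₂) = N(0.556407) = 0.711034

PD=0.7110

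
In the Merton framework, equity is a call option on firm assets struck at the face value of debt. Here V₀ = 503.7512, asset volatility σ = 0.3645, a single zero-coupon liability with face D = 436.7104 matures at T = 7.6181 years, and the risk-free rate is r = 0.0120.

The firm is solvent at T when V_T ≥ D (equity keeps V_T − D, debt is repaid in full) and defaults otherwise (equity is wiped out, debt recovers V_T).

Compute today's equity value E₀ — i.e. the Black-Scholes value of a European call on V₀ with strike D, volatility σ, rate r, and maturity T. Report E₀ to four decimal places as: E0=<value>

d₁ = [ln(V₀/D) + (r + σ²/2)T] / (σ√T)
   = [ln(503.7512/436.7104) + (0.0120 + 0.5·0.3645²)·7.6181] / (0.3645·√7.6181)
   = [0.142812 + 0.597489] / 1.006053 = 0.735847
d₂ = d₁ − σ√T = 0.735847 − 1.006053 = -0.270206
N(d₁) = 0.769088,  N(d₂) = 0.393501,  e^(−rT) = 0.912637
E₀ = V₀·N(d₁) − D·e^(−rT)·N(d₂)
   = 503.7512·0.769088 − 436.7104·0.912637·0.393501 = 230.596118

E0=230.5961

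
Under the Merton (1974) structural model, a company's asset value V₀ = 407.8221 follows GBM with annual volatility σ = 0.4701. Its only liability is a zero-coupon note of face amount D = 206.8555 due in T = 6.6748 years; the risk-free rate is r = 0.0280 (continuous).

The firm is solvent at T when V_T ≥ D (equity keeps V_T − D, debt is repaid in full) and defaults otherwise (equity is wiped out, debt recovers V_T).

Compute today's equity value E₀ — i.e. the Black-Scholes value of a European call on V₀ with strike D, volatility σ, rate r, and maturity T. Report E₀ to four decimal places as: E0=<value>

d₁ = [ln(V₀/D) + (r + σ²/2)T] / (σ√T)
   = [ln(407.8221/206.8555) + (0.0280 + 0.5·0.4701²)·6.6748] / (0.4701·√6.6748)
   = [0.678811 + 0.924440] / 1.214533 = 1.320055
d₂ = d₁ − σ√T = 1.320055 − 1.214533 = 0.105522
N(d₁) = 0.906592,  N(d₂) = 0.542019,  e^(−rT) = 0.829531
E₀ = V₀·N(d₁) − D·e^(−rT)·N(d₂)
   = 407.8221·0.906592 − 206.8555·0.829531·0.542019 = 276.721368

E0=276.7214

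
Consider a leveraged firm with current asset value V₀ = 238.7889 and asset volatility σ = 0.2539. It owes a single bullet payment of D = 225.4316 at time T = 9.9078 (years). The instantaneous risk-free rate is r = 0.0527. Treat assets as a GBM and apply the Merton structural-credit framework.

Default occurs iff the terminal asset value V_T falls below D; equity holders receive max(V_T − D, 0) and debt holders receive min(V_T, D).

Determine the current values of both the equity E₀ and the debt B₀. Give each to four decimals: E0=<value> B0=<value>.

E0=123.7272 B0=115.0617

d₁ = [ln(V₀/D) + (r + σ²/2)T] / (σ√T)
   = [ln(238.7889/225.4316) + (0.0527 + 0.5·0.2539²)·9.9078] / (0.2539·√9.9078)
   = [0.057563 + 0.841495] / 0.799192 = 1.124959
d₂ = d₁ − σ√T = 1.124959 − 0.799192 = 0.325766
N(d₁) = 0.869697,  N(d₂) = 0.627699,  e^(−rT) = 0.593249
E₀ = V₀·N(d₁) − D·e^(−rT)·N(d₂)
   = 238.7889·0.869697 − 225.4316·0.593249·0.627699 = 123.727242
B₀ = V₀ − E₀ = 238.7889 − 123.727242 = 115.061658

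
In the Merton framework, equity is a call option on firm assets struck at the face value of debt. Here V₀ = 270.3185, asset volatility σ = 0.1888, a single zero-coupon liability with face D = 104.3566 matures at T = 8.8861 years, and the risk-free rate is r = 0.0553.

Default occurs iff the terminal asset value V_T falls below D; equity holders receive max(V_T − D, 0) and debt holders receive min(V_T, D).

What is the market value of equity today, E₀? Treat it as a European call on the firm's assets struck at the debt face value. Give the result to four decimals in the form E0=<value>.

E0=206.5937

d₁ = [ln(V₀/D) + (r + σ²/2)T] / (σ√T)
   = [ln(270.3185/104.3566) + (0.0553 + 0.5·0.1888²)·8.8861] / (0.1888·√8.8861)
   = [0.951787 + 0.649776] / 0.562805 = 2.845682
d₂ = d₁ − σ√T = 2.845682 − 0.562805 = 2.282878
N(d₁) = 0.997784,  N(d₂) = 0.988781,  e^(−rT) = 0.611769
E₀ = V₀·N(d₁) − D·e^(−rT)·N(d₂)
   = 270.3185·0.997784 − 104.3566·0.611769·0.988781 = 206.593673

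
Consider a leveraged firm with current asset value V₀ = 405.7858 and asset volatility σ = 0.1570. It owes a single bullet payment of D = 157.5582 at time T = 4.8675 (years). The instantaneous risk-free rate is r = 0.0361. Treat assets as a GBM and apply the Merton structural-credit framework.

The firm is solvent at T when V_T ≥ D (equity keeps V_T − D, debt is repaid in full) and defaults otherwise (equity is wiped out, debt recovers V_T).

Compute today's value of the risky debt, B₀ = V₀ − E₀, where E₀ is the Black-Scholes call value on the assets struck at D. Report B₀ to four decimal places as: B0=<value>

d₁ = [ln(V₀/D) + (r + σ²/2)T] / (σ√T)
   = [ln(405.7858/157.5582) + (0.0361 + 0.5·0.1570²)·4.8675] / (0.1570·√4.8675)
   = [0.946031 + 0.235706] / 0.346380 = 3.411679
d₂ = d₁ − σ√T = 3.411679 − 0.346380 = 3.065299
N(d₁) = 0.999677,  N(d₂) = 0.998913,  e^(−rT) = 0.838856
E₀ = V₀·N(d₁) − D·e^(−rT)·N(d₂)
   = 405.7858·0.999677 − 157.5582·0.838856·0.998913 = 273.629935
B₀ = V₀ − E₀ = 405.7858 − 273.629935 = 132.155865

B0=132.1559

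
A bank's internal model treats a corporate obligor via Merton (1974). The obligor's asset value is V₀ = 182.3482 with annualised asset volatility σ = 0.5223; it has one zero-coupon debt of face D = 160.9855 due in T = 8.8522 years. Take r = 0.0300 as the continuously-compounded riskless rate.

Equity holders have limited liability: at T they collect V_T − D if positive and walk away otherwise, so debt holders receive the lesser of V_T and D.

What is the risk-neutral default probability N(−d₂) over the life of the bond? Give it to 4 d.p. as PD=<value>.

PD=0.7005

d₁ = [ln(V₀/D) + (r + σ²/2)T] / (σ√T)
   = [ln(182.3482/160.9855) + (0.0300 + 0.5·0.5223²)·8.8522] / (0.5223·√8.8522)
   = [0.124604 + 1.472994] / 1.553981 = 1.028068
d₂ = d₁ − σ√T = 1.028068 − 1.553981 = -0.525913
risk-neutral PD = N(−d₂) = N(0.525913) = 0.700526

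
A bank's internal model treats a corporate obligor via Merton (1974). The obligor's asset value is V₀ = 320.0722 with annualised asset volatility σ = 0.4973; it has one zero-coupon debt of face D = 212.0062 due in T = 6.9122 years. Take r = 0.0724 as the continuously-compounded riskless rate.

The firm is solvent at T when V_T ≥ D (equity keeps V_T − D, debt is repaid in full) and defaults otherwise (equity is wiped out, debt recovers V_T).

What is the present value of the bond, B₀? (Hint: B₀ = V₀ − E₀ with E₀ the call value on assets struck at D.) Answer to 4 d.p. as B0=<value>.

d₁ = [ln(V₀/D) + (r + σ²/2)T] / (σ√T)
   = [ln(320.0722/212.0062) + (0.0724 + 0.5·0.4973²)·6.9122] / (0.4973·√6.9122)
   = [0.411931 + 1.355162] / 1.307455 = 1.351552
d₂ = d₁ − σ√T = 1.351552 − 1.307455 = 0.044098
N(d₁) = 0.911741,  N(d₂) = 0.517587,  e^(−rT) = 0.606262
E₀ = V₀·N(d₁) − D·e^(−rT)·N(d₂)
   = 320.0722·0.911741 − 212.0062·0.606262·0.517587 = 225.296772
B₀ = V₀ − E₀ = 320.0722 − 225.296772 = 94.775428

B0=94.7754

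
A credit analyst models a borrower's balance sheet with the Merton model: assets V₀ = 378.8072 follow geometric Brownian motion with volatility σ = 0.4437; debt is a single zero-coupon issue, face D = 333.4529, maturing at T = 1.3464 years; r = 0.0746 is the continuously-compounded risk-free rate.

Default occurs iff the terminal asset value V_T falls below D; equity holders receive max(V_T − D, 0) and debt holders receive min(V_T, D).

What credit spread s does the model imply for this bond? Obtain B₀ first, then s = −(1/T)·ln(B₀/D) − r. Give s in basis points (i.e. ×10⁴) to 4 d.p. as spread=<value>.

d₁ = [ln(V₀/D) + (r + σ²/2)T] / (σ√T)
   = [ln(378.8072/333.4529) + (0.0746 + 0.5·0.4437²)·1.3464] / (0.4437·√1.3464)
   = [0.127526 + 0.232974] / 0.514845 = 0.700210
d₂ = d₁ − σ√T = 0.700210 − 0.514845 = 0.185366
N(d₁) = 0.758102,  N(d₂) = 0.573529,  e^(−rT) = 0.904438
E₀ = V₀·N(d₁) − D·e^(−rT)·N(d₂)
   = 378.8072·0.758102 − 333.4529·0.904438·0.573529 = 114.205399
B₀ = V₀ − E₀ = 378.8072 − 114.205399 = 264.601801
spread = −(1/T)·ln(B₀/D) − r = −(1/1.3464)·ln(264.601801/333.4529) − 0.0746 = 0.09717330
in basis points: 0.09717330 × 10⁴ = 971.7330 bp

spread=971.7330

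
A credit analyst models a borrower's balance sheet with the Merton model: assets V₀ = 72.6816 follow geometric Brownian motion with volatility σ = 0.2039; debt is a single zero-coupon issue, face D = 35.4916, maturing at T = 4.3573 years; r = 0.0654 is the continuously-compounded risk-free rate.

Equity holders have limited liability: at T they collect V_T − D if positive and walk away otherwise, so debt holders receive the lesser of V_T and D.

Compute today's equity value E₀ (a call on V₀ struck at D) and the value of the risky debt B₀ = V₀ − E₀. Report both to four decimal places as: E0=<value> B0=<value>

d₁ = [ln(V₀/D) + (r + σ²/2)T] / (σ√T)
   = [ln(72.6816/35.4916) + (0.0654 + 0.5·0.2039²)·4.3573] / (0.2039·√4.3573)
   = [0.716792 + 0.375545] / 0.425624 = 2.566439
d₂ = d₁ − σ√T = 2.566439 − 0.425624 = 2.140815
N(d₁) = 0.994863,  N(d₂) = 0.983856,  e^(−rT) = 0.752039
E₀ = V₀·N(d₁) − D·e^(−rT)·N(d₂)
   = 72.6816·0.994863 − 35.4916·0.752039·0.983856 = 46.048057
B₀ = V₀ − E₀ = 72.6816 − 46.048057 = 26.633543

E0=46.0481 B0=26.6335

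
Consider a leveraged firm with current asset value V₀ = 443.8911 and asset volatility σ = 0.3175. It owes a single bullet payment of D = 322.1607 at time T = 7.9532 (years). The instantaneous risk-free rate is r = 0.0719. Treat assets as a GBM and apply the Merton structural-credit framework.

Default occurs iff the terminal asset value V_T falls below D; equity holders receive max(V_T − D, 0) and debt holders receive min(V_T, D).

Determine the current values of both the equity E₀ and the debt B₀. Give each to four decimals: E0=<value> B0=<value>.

d₁ = [ln(V₀/D) + (r + σ²/2)T] / (σ√T)
   = [ln(443.8911/322.1607) + (0.0719 + 0.5·0.3175²)·7.9532] / (0.3175·√7.9532)
   = [0.320529 + 0.972701] / 0.895395 = 1.444312
d₂ = d₁ − σ√T = 1.444312 − 0.895395 = 0.548917
N(d₁) = 0.925674,  N(d₂) = 0.708469,  e^(−rT) = 0.564489
E₀ = V₀·N(d₁) − D·e^(−rT)·N(d₂)
   = 443.8911·0.925674 − 322.1607·0.564489·0.708469 = 282.059290
B₀ = V₀ − E₀ = 443.8911 − 282.059290 = 161.831810

E0=282.0593 B0=161.8318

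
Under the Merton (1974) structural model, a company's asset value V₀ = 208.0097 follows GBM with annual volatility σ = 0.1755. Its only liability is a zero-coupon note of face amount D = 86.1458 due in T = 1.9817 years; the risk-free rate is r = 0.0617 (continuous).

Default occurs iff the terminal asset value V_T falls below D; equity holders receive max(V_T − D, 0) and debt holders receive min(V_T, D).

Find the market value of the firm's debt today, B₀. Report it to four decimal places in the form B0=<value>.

d₁ = [ln(V₀/D) + (r + σ²/2)T] / (σ√T)
   = [ln(208.0097/86.1458) + (0.0617 + 0.5·0.1755²)·1.9817] / (0.1755·√1.9817)
   = [0.881544 + 0.152789] / 0.247056 = 4.186627
d₂ = d₁ − σ√T = 4.186627 − 0.247056 = 3.939570
N(d₁) = 0.999986,  N(d₂) = 0.999959,  e^(−rT) = 0.884909
E₀ = V₀·N(d₁) − D·e^(−rT)·N(d₂)
   = 208.0097·0.999986 − 86.1458·0.884909·0.999959 = 131.778705
B₀ = V₀ − E₀ = 208.0097 − 131.778705 = 76.230995

B0=76.2310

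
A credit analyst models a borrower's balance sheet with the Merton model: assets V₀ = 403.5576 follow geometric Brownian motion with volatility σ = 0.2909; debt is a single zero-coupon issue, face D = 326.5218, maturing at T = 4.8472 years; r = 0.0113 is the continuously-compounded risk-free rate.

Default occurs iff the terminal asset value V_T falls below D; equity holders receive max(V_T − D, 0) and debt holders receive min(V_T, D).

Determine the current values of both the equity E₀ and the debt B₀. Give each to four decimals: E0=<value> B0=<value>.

d₁ = [ln(V₀/D) + (r + σ²/2)T] / (σ√T)
   = [ln(403.5576/326.5218) + (0.0113 + 0.5·0.2909²)·4.8472] / (0.2909·√4.8472)
   = [0.211823 + 0.259865] / 0.640456 = 0.736487
d₂ = d₁ − σ√T = 0.736487 − 0.640456 = 0.096032
N(d₁) = 0.769283,  N(d₂) = 0.538252,  e^(−rT) = 0.946700
E₀ = V₀·N(d₁) − D·e^(−rT)·N(d₂)
   = 403.5576·0.769283 − 326.5218·0.946700·0.538252 = 144.066471
B₀ = V₀ − E₀ = 403.5576 − 144.066471 = 259.491129

E0=144.0665 B0=259.4911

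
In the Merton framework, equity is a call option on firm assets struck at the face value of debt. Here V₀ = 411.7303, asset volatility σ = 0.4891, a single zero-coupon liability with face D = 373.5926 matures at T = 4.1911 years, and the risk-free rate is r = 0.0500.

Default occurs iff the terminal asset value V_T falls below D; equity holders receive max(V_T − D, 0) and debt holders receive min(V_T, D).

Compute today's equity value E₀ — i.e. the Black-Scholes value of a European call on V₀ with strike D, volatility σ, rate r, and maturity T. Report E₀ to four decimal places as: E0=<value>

E0=197.1905

d₁ = [ln(V₀/D) + (r + σ²/2)T] / (σ√T)
   = [ln(411.7303/373.5926) + (0.0500 + 0.5·0.4891²)·4.1911] / (0.4891·√4.1911)
   = [0.097203 + 0.710850] / 1.001294 = 0.807008
d₂ = d₁ − σ√T = 0.807008 − 1.001294 = -0.194286
N(d₁) = 0.790169,  N(d₂) = 0.422976,  e^(−rT) = 0.810945
E₀ = V₀·N(d₁) − D·e^(−rT)·N(d₂)
   = 411.7303·0.790169 − 373.5926·0.810945·0.422976 = 197.190465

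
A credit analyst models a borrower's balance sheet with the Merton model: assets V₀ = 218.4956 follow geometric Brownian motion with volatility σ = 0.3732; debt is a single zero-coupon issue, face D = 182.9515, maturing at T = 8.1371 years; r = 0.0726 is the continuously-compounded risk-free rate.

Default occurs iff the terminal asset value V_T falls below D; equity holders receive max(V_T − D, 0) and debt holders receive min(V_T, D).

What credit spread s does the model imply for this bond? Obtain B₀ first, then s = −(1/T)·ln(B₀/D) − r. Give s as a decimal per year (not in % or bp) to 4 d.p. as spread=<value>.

spread=0.0272

d₁ = [ln(V₀/D) + (r + σ²/2)T] / (σ√T)
   = [ln(218.4956/182.9515) + (0.0726 + 0.5·0.3732²)·8.1371] / (0.3732·√8.1371)
   = [0.177545 + 1.157414] / 1.064575 = 1.253982
d₂ = d₁ − σ√T = 1.253982 − 1.064575 = 0.189407
N(d₁) = 0.895076,  N(d₂) = 0.575113,  e^(−rT) = 0.553910
E₀ = V₀·N(d₁) − D·e^(−rT)·N(d₂)
   = 218.4956·0.895076 − 182.9515·0.553910·0.575113 = 137.288958
B₀ = V₀ − E₀ = 218.4956 − 137.288958 = 81.206642
spread = −(1/T)·ln(B₀/D) − r = −(1/8.1371)·ln(81.206642/182.9515) − 0.0726 = 0.02721739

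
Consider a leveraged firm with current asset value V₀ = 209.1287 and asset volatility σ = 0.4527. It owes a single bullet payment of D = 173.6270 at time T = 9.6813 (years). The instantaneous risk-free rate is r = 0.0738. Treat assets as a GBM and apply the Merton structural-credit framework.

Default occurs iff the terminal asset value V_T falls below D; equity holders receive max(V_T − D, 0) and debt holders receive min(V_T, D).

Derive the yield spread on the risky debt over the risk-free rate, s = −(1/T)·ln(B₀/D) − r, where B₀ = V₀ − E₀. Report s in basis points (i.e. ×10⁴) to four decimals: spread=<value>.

d₁ = [ln(V₀/D) + (r + σ²/2)T] / (σ√T)
   = [ln(209.1287/173.6270) + (0.0738 + 0.5·0.4527²)·9.6813] / (0.4527·√9.6813)
   = [0.186041 + 1.706510] / 1.408566 = 1.343600
d₂ = d₁ − σ√T = 1.343600 − 1.408566 = -0.064966
N(d₁) = 0.910461,  N(d₂) = 0.474100,  e^(−rT) = 0.489447
E₀ = V₀·N(d₁) − D·e^(−rT)·N(d₂)
   = 209.1287·0.910461 − 173.6270·0.489447·0.474100 = 150.113959
B₀ = V₀ − E₀ = 209.1287 − 150.113959 = 59.014741
spread = −(1/T)·ln(B₀/D) − r = −(1/9.6813)·ln(59.014741/173.6270) − 0.0738 = 0.03766458
in basis points: 0.03766458 × 10⁴ = 376.6458 bp

spread=376.6458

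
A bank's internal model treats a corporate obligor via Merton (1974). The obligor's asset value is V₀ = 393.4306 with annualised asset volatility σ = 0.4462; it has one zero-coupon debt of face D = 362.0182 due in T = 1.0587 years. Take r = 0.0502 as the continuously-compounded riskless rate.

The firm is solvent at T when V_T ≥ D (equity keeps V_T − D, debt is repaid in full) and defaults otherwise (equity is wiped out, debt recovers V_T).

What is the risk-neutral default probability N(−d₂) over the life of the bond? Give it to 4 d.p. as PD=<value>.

PD=0.4731

d₁ = [ln(V₀/D) + (r + σ²/2)T] / (σ√T)
   = [ln(393.4306/362.0182) + (0.0502 + 0.5·0.4462²)·1.0587] / (0.4462·√1.0587)
   = [0.083210 + 0.158537] / 0.459109 = 0.526558
d₂ = d₁ − σ√T = 0.526558 − 0.459109 = 0.067449
risk-neutral PD = N(−d₂) = N(-0.067449) = 0.473112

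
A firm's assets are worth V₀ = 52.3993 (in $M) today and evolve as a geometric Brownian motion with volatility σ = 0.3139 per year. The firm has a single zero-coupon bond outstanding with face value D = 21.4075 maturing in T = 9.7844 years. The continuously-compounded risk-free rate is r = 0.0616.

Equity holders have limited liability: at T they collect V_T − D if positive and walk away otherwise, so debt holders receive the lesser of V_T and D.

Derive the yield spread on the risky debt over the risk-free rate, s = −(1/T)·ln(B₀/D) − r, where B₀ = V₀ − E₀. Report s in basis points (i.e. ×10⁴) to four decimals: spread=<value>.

spread=55.2244

d₁ = [ln(V₀/D) + (r + σ²/2)T] / (σ√T)
   = [ln(52.3993/21.4075) + (0.0616 + 0.5·0.3139²)·9.7844] / (0.3139·√9.7844)
   = [0.895152 + 1.084763] / 0.981880 = 2.016453
d₂ = d₁ − σ√T = 2.016453 − 0.981880 = 1.034573
N(d₁) = 0.978124,  N(d₂) = 0.849566,  e^(−rT) = 0.547321
E₀ = V₀·N(d₁) − D·e^(−rT)·N(d₂)
   = 52.3993·0.978124 − 21.4075·0.547321·0.849566 = 41.298818
B₀ = V₀ − E₀ = 52.3993 − 41.298818 = 11.100482
spread = −(1/T)·ln(B₀/D) − r = −(1/9.7844)·ln(11.100482/21.4075) − 0.0616 = 0.00552244
in basis points: 0.00552244 × 10⁴ = 55.2244 bp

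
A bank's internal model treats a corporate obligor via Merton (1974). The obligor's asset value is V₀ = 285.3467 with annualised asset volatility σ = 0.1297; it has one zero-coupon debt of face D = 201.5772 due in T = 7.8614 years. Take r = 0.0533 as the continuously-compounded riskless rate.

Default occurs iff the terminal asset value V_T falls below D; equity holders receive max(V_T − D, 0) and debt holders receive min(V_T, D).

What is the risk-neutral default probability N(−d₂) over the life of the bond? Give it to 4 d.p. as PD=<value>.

d₁ = [ln(V₀/D) + (r + σ²/2)T] / (σ√T)
   = [ln(285.3467/201.5772) + (0.0533 + 0.5·0.1297²)·7.8614] / (0.1297·√7.8614)
   = [0.347532 + 0.485135] / 0.363655 = 2.289717
d₂ = d₁ − σ√T = 2.289717 − 0.363655 = 1.926062
risk-neutral PD = N(−d₂) = N(-1.926062) = 0.027048

PD=0.0270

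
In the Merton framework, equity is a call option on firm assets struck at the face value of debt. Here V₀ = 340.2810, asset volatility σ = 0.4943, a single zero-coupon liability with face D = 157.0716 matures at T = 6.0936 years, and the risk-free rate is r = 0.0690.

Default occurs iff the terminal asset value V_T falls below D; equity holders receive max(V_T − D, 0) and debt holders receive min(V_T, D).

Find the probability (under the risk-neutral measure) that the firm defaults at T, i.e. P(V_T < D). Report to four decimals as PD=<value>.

d₁ = [ln(V₀/D) + (r + σ²/2)T] / (σ√T)
   = [ln(340.2810/157.0716) + (0.0690 + 0.5·0.4943²)·6.0936] / (0.4943·√6.0936)
   = [0.773070 + 1.164891] / 1.220190 = 1.588245
d₂ = d₁ − σ√T = 1.588245 − 1.220190 = 0.368054
risk-neutral PD = N(−d₂) = N(-0.368054) = 0.356416

PD=0.3564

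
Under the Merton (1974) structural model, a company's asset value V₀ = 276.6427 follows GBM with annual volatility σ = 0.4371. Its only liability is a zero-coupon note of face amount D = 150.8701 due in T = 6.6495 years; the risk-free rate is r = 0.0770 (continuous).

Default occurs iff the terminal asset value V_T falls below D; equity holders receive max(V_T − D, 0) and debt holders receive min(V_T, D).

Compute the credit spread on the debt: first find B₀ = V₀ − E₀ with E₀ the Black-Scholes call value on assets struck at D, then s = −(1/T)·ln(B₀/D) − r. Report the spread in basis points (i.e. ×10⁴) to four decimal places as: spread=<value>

spread=245.9554

d₁ = [ln(V₀/D) + (r + σ²/2)T] / (σ√T)
   = [ln(276.6427/150.8701) + (0.0770 + 0.5·0.4371²)·6.6495] / (0.4371·√6.6495)
   = [0.606308 + 1.147226] / 1.127133 = 1.555747
d₂ = d₁ − σ√T = 1.555747 − 1.127133 = 0.428613
N(d₁) = 0.940116,  N(d₂) = 0.665898,  e^(−rT) = 0.599289
E₀ = V₀·N(d₁) − D·e^(−rT)·N(d₂)
   = 276.6427·0.940116 − 150.8701·0.599289·0.665898 = 199.869192
B₀ = V₀ − E₀ = 276.6427 − 199.869192 = 76.773508
spread = −(1/T)·ln(B₀/D) − r = −(1/6.6495)·ln(76.773508/150.8701) − 0.0770 = 0.02459554
in basis points: 0.02459554 × 10⁴ = 245.9554 bp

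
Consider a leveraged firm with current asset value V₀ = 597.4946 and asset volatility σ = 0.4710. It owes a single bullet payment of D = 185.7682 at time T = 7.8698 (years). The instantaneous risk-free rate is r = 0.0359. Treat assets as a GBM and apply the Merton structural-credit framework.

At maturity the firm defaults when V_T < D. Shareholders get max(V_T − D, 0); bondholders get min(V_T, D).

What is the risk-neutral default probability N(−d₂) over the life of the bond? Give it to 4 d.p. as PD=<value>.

PD=0.3309

d₁ = [ln(V₀/D) + (r + σ²/2)T] / (σ√T)
   = [ln(597.4946/185.7682) + (0.0359 + 0.5·0.4710²)·7.8698] / (0.4710·√7.8698)
   = [1.168246 + 1.155448] / 1.321304 = 1.758637
d₂ = d₁ − σ√T = 1.758637 − 1.321304 = 0.437333
risk-neutral PD = N(−d₂) = N(-0.437333) = 0.330935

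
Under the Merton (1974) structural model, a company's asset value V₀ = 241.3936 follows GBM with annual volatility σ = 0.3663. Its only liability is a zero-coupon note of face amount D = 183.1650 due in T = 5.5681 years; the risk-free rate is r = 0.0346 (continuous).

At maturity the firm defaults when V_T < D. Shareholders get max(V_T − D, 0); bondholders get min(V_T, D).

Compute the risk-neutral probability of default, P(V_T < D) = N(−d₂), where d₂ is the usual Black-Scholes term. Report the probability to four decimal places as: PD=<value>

d₁ = [ln(V₀/D) + (r + σ²/2)T] / (σ√T)
   = [ln(241.3936/183.1650) + (0.0346 + 0.5·0.3663²)·5.5681] / (0.3663·√5.5681)
   = [0.276041 + 0.566208] / 0.864352 = 0.974429
d₂ = d₁ − σ√T = 0.974429 − 0.864352 = 0.110078
risk-neutral PD = N(−d₂) = N(-0.110078) = 0.456174

PD=0.4562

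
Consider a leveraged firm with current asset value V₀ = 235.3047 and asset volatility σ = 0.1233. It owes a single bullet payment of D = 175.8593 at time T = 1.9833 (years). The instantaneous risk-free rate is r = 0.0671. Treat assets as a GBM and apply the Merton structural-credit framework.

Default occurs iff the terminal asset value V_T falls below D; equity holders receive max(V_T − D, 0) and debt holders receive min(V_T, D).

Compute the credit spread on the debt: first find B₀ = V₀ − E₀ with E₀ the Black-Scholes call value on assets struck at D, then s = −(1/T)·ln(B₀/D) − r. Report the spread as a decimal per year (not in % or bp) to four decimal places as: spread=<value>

d₁ = [ln(V₀/D) + (r + σ²/2)T] / (σ√T)
   = [ln(235.3047/175.8593) + (0.0671 + 0.5·0.1233²)·1.9833] / (0.1233·√1.9833)
   = [0.291197 + 0.148155] / 0.173643 = 2.530205
d₂ = d₁ − σ√T = 2.530205 − 0.173643 = 2.356562
N(d₁) = 0.994300,  N(d₂) = 0.990778,  e^(−rT) = 0.875396
E₀ = V₀·N(d₁) − D·e^(−rT)·N(d₂)
   = 235.3047·0.994300 − 175.8593·0.875396·0.990778 = 81.436832
B₀ = V₀ − E₀ = 235.3047 − 81.436832 = 153.867868
spread = −(1/T)·ln(B₀/D) − r = −(1/1.9833)·ln(153.867868/175.8593) − 0.0671 = 0.00025744

spread=0.0003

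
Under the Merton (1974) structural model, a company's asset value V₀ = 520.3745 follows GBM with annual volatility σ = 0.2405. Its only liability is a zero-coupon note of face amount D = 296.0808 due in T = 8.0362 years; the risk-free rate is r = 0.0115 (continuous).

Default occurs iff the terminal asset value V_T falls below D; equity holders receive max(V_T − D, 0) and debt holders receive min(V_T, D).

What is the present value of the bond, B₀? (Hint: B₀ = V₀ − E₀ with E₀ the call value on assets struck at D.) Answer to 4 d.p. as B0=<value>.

B0=247.9139

d₁ = [ln(V₀/D) + (r + σ²/2)T] / (σ√T)
   = [ln(520.3745/296.0808) + (0.0115 + 0.5·0.2405²)·8.0362] / (0.2405·√8.0362)
   = [0.563916 + 0.324824] / 0.681774 = 1.303571
d₂ = d₁ − σ√T = 1.303571 − 0.681774 = 0.621797
N(d₁) = 0.903810,  N(d₂) = 0.732962,  e^(−rT) = 0.911726
E₀ = V₀·N(d₁) − D·e^(−rT)·N(d₂)
   = 520.3745·0.903810 − 296.0808·0.911726·0.732962 = 272.460617
B₀ = V₀ − E₀ = 520.3745 − 272.460617 = 247.913883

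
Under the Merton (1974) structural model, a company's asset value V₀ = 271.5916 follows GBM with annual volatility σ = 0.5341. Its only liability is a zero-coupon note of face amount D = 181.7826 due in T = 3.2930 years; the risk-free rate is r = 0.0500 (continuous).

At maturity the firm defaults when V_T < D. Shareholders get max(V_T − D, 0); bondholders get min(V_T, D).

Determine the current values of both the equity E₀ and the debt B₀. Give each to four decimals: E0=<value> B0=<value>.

d₁ = [ln(V₀/D) + (r + σ²/2)T] / (σ√T)
   = [ln(271.5916/181.7826) + (0.0500 + 0.5·0.5341²)·3.2930] / (0.5341·√3.2930)
   = [0.401488 + 0.634335] / 0.969211 = 1.068728
d₂ = d₁ − σ√T = 1.068728 − 0.969211 = 0.099517
N(d₁) = 0.857404,  N(d₂) = 0.539636,  e^(−rT) = 0.848191
E₀ = V₀·N(d₁) − D·e^(−rT)·N(d₂)
   = 271.5916·0.857404 − 181.7826·0.848191·0.539636 = 149.659223
B₀ = V₀ − E₀ = 271.5916 − 149.659223 = 121.932377

E0=149.6592 B0=121.9324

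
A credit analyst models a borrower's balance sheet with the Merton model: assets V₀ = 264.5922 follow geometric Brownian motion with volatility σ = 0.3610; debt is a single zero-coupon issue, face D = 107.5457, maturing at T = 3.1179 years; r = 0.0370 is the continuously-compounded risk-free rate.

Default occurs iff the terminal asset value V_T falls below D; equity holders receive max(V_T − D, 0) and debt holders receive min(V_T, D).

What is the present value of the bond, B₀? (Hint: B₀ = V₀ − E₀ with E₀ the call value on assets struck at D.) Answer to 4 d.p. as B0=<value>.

B0=93.5192

d₁ = [ln(V₀/D) + (r + σ²/2)T] / (σ√T)
   = [ln(264.5922/107.5457) + (0.0370 + 0.5·0.3610²)·3.1179] / (0.3610·√3.1179)
   = [0.900274 + 0.318526] / 0.637439 = 1.912028
d₂ = d₁ − σ√T = 1.912028 − 0.637439 = 1.274589
N(d₁) = 0.972064,  N(d₂) = 0.898773,  e^(−rT) = 0.891043
E₀ = V₀·N(d₁) − D·e^(−rT)·N(d₂)
   = 264.5922·0.972064 − 107.5457·0.891043·0.898773 = 171.072997
B₀ = V₀ − E₀ = 264.5922 − 171.072997 = 93.519203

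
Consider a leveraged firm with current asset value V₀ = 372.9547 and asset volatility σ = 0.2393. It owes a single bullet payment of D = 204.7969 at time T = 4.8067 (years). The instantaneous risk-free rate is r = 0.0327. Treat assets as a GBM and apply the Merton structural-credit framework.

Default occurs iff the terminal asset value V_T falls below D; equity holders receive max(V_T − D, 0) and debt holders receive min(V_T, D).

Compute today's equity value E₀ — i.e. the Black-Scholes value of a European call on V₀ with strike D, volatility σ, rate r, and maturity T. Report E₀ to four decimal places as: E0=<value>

d₁ = [ln(V₀/D) + (r + σ²/2)T] / (σ√T)
   = [ln(372.9547/204.7969) + (0.0327 + 0.5·0.2393²)·4.8067] / (0.2393·√4.8067)
   = [0.599438 + 0.294806] / 0.524646 = 1.704472
d₂ = d₁ − σ√T = 1.704472 − 0.524646 = 1.179826
N(d₁) = 0.955853,  N(d₂) = 0.880965,  e^(−rT) = 0.854551
E₀ = V₀·N(d₁) − D·e^(−rT)·N(d₂)
   = 372.9547·0.955853 − 204.7969·0.854551·0.880965 = 202.312856

E0=202.3129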